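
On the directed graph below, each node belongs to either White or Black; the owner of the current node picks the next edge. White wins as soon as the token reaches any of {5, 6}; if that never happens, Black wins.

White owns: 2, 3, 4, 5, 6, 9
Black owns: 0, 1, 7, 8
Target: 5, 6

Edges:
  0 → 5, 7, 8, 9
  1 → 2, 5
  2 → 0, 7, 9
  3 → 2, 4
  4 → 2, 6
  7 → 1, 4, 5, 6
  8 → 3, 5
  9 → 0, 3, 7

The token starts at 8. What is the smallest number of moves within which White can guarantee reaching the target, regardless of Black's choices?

A0 = {5, 6}
A1: add {4} — 4 (White) has 4→6.
A2: add {3} — 3 (White) has 3→4.
A3: add {8, 9} — 8 (Black): all of {3, 5} already in; 9 (White) has 9→3.
8 enters the attractor at level 3, so White can force the target in 3 moves from there.

3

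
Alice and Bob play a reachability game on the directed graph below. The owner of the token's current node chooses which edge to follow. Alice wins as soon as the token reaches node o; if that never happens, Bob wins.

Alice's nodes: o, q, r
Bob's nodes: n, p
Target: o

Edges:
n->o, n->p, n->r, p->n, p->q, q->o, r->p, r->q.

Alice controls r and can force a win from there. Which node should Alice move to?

A0 = {o}
A1: add {q} — q (Alice) has q→o.
A2: add {r} — r (Alice) has r→q.
A3 = A2; e.g. n (Bob) can still go to p. Fixed point.
From r, successor q is in the attractor (rank 1); the other successor p is not.

q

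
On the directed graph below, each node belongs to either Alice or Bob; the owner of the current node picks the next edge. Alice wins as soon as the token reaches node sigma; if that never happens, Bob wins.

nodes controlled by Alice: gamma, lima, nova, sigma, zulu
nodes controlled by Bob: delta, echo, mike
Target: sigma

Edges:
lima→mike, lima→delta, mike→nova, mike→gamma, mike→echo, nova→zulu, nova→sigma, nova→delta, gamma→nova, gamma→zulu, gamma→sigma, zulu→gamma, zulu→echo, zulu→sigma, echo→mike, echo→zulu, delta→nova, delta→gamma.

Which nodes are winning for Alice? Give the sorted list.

A0 = {sigma}
A1: add {gamma, nova, zulu} — nova (Alice) has nova→sigma; gamma (Alice) has gamma→sigma; zulu (Alice) has zulu→sigma.
A2: add {delta} — delta (Bob): all of {nova, gamma} already in.
A3: add {lima} — lima (Alice) has lima→delta.
A4 = A3; e.g. mike (Bob) can still go to echo. Fixed point.
Alice's winning region = {delta, gamma, lima, nova, sigma, zulu}.

delta, gamma, lima, nova, sigma, zulu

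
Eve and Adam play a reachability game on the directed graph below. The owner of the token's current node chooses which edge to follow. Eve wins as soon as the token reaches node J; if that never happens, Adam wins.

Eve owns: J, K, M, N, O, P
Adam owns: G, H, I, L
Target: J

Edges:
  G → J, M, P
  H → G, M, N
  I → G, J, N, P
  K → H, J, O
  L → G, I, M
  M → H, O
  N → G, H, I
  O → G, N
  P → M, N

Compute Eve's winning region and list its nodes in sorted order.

J, K

A0 = {J}
A1: add {K} — K (Eve) has K→J.
A2 = A1; e.g. G (Adam) can still go to M. Fixed point.
Eve's winning region = {J, K}.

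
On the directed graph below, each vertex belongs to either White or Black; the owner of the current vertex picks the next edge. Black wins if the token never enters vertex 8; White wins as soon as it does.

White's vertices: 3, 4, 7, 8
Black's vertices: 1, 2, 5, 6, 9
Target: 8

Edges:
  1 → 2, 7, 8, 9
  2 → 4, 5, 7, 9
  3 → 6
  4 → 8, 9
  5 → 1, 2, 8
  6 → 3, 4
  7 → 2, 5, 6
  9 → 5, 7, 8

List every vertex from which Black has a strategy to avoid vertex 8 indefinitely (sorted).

1, 2, 3, 5, 6, 7, 9

A0 = {8}
A1: add {4} — 4 (White) has 4→8.
A2 = A1; e.g. 1 (Black) can still go to 2. Fixed point.
White's attractor = {4, 8}; Black avoids the target exactly from the complement.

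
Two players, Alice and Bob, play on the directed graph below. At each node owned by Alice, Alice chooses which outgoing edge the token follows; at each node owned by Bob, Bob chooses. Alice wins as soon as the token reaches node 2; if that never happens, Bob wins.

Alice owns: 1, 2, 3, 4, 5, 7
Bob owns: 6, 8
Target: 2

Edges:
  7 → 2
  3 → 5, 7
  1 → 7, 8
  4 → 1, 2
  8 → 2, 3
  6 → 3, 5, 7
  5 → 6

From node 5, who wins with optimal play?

A0 = {2}
A1: add {4, 7} — 4 (Alice) has 4→2; 7 (Alice) has 7→2.
A2: add {1, 3} — 1 (Alice) has 1→7; 3 (Alice) has 3→7.
A3: add {8} — 8 (Bob): all of {2, 3} already in.
A4 = A3; e.g. 5 (Alice) has no edge into A3. Fixed point.
5 never enters the attractor, so Bob can avoid the target forever.

Bob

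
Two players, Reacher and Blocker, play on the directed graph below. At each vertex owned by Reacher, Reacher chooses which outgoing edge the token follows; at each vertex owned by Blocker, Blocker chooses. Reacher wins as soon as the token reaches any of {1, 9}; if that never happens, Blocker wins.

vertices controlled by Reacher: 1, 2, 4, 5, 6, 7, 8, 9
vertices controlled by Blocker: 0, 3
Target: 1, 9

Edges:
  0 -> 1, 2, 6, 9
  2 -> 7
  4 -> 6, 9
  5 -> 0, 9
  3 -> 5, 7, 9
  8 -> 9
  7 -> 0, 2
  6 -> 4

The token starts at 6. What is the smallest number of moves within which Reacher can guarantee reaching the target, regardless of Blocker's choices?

A0 = {1, 9}
A1: add {4, 5, 8} — 4 (Reacher) has 4→9; 5 (Reacher) has 5→9; 8 (Reacher) has 8→9.
A2: add {6} — 6 (Reacher) has 6→4.
A3 = A2; e.g. 0 (Blocker) can still go to 2. Fixed point.
6 enters the attractor at level 2, so Reacher can force the target in 2 moves from there.

2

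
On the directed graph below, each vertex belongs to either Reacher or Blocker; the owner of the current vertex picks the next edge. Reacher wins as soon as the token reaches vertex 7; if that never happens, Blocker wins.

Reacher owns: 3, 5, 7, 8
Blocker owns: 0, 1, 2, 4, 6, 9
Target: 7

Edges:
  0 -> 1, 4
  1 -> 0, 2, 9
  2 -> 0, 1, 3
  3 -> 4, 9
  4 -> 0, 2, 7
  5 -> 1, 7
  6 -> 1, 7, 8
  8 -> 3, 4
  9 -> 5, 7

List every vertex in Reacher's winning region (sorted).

3, 5, 7, 8, 9

A0 = {7}
A1: add {5} — 5 (Reacher) has 5→7.
A2: add {9} — 9 (Blocker): all of {5, 7} already in.
A3: add {3} — 3 (Reacher) has 3→9.
A4: add {8} — 8 (Reacher) has 8→3.
A5 = A4; e.g. 0 (Blocker) can still go to 1. Fixed point.
Reacher's winning region = {3, 5, 7, 8, 9}.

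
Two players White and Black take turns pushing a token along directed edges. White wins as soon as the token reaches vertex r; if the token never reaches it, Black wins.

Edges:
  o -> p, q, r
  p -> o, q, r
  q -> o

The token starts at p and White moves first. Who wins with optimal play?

White

Track states (vertex, player-to-move).
A0 = {(r,White), (r,Black)}
A1: add {(o,White), (p,White)}.
(p,White) ∈ A1 ⇒ White forces the target.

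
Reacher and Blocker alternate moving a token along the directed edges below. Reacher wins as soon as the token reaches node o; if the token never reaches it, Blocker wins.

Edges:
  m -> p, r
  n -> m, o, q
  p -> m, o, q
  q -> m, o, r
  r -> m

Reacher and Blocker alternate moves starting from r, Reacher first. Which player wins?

Track states (vertex, player-to-move).
A0 = {(o,Reacher), (o,Blocker)}
A1: add {(n,Reacher), (p,Reacher), (q,Reacher)}.
A2 = A1; e.g. (m,Reacher) stays out. (r,Reacher) never enters ⇒ Blocker avoids the target.

Blocker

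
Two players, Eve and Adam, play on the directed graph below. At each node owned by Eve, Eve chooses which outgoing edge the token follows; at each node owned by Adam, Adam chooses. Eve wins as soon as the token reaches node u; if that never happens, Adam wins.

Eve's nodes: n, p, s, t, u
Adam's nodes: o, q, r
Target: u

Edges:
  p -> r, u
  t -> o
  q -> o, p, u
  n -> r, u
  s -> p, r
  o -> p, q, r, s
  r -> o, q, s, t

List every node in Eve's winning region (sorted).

A0 = {u}
A1: add {n, p} — n (Eve) has n→u; p (Eve) has p→u.
A2: add {s} — s (Eve) has s→p.
A3 = A2; e.g. o (Adam) can still go to q. Fixed point.
Eve's winning region = {n, p, s, u}.

n, p, s, u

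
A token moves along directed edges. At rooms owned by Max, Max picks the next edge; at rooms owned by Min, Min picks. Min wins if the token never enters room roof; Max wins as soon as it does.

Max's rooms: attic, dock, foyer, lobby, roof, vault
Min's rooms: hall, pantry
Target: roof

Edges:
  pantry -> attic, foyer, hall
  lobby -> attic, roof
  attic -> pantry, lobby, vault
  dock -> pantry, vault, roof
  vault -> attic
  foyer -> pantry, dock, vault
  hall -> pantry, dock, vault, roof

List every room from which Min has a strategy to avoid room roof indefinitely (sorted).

A0 = {roof}
A1: add {dock, lobby} — lobby (Max) has lobby→roof; dock (Max) has dock→roof.
A2: add {attic, foyer} — attic (Max) has attic→lobby; foyer (Max) has foyer→dock.
A3: add {vault} — vault (Max) has vault→attic.
A4 = A3; e.g. pantry (Min) can still go to hall. Fixed point.
Max's attractor = {attic, dock, foyer, lobby, roof, vault}; Min avoids the target exactly from the complement.

hall, pantry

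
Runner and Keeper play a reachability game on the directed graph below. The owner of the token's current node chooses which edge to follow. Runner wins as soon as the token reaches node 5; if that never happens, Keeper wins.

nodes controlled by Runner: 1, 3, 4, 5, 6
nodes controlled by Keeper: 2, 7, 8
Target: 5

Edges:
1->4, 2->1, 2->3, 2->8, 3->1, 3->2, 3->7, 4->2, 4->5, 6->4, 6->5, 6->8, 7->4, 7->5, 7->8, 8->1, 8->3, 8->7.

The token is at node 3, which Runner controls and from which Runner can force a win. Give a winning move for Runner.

1

A0 = {5}
A1: add {4, 6} — 4 (Runner) has 4→5; 6 (Runner) has 6→5.
A2: add {1} — 1 (Runner) has 1→4.
A3: add {3} — 3 (Runner) has 3→1.
A4 = A3; e.g. 2 (Keeper) can still go to 8. Fixed point.
From 3, successor 1 is in the attractor (rank 2); the other successors 2, 7 are not.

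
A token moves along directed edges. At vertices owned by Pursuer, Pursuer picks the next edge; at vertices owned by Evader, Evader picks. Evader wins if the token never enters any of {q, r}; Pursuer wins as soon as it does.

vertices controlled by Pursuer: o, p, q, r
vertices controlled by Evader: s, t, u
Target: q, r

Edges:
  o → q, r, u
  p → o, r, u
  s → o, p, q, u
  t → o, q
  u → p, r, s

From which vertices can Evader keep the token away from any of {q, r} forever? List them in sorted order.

A0 = {q, r}
A1: add {o, p} — o (Pursuer) has o→q; p (Pursuer) has p→r.
A2: add {t} — t (Evader): all of {o, q} already in.
A3 = A2; e.g. s (Evader) can still go to u. Fixed point.
Pursuer's attractor = {o, p, q, r, t}; Evader avoids the target exactly from the complement.

s, u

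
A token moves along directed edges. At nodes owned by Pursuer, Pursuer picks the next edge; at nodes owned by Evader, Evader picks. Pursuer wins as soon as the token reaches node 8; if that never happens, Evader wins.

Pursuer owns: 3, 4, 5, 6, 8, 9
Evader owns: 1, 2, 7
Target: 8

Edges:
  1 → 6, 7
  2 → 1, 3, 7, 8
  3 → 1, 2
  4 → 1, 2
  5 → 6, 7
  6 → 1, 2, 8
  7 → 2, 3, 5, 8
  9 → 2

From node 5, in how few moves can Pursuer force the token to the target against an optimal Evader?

A0 = {8}
A1: add {6} — 6 (Pursuer) has 6→8.
A2: add {5} — 5 (Pursuer) has 5→6.
A3 = A2; e.g. 1 (Evader) can still go to 7. Fixed point.
5 enters the attractor at level 2, so Pursuer can force the target in 2 moves from there.

2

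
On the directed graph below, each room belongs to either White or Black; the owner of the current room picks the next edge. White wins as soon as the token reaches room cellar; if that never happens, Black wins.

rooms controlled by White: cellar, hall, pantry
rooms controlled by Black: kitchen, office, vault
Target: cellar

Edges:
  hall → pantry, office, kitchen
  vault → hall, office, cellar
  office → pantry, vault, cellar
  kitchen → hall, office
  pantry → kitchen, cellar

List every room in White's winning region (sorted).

cellar, hall, pantry

A0 = {cellar}
A1: add {pantry} — pantry (White) has pantry→cellar.
A2: add {hall} — hall (White) has hall→pantry.
A3 = A2; e.g. vault (Black) can still go to office. Fixed point.
White's winning region = {cellar, hall, pantry}.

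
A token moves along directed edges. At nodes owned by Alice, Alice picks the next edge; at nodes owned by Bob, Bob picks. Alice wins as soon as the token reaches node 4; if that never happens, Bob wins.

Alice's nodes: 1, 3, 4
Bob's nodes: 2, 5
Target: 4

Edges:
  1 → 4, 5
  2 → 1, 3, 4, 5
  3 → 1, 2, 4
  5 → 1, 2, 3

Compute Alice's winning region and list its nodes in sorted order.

A0 = {4}
A1: add {1, 3} — 1 (Alice) has 1→4; 3 (Alice) has 3→4.
A2 = A1; e.g. 2 (Bob) can still go to 5. Fixed point.
Alice's winning region = {1, 3, 4}.

1, 3, 4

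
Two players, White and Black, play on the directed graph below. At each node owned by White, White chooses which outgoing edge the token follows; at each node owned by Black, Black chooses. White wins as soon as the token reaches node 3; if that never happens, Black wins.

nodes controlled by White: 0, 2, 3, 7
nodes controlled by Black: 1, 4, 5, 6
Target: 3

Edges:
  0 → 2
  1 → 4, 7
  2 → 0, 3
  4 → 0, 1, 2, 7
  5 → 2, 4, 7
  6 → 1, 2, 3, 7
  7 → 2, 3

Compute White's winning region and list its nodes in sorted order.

A0 = {3}
A1: add {2, 7} — 2 (White) has 2→3; 7 (White) has 7→3.
A2: add {0} — 0 (White) has 0→2.
A3 = A2; e.g. 1 (Black) can still go to 4. Fixed point.
White's winning region = {0, 2, 3, 7}.

0, 2, 3, 7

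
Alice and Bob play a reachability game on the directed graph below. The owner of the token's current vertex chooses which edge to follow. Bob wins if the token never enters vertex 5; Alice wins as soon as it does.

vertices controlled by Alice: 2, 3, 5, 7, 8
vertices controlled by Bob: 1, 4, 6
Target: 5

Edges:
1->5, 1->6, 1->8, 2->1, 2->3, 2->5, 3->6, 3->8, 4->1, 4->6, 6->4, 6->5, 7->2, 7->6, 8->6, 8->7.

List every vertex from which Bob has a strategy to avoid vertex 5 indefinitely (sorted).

1, 4, 6

A0 = {5}
A1: add {2} — 2 (Alice) has 2→5.
A2: add {7} — 7 (Alice) has 7→2.
A3: add {8} — 8 (Alice) has 8→7.
A4: add {3} — 3 (Alice) has 3→8.
A5 = A4; e.g. 1 (Bob) can still go to 6. Fixed point.
Alice's attractor = {2, 3, 5, 7, 8}; Bob avoids the target exactly from the complement.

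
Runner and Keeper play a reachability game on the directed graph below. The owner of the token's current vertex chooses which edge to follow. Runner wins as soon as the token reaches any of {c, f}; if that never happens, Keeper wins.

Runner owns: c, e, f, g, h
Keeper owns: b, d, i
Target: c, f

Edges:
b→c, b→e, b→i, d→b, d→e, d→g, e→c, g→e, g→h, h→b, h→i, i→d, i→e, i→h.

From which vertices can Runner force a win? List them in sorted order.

A0 = {c, f}
A1: add {e} — e (Runner) has e→c.
A2: add {g} — g (Runner) has g→e.
A3 = A2; e.g. b (Keeper) can still go to i. Fixed point.
Runner's winning region = {c, e, f, g}.

c, e, f, g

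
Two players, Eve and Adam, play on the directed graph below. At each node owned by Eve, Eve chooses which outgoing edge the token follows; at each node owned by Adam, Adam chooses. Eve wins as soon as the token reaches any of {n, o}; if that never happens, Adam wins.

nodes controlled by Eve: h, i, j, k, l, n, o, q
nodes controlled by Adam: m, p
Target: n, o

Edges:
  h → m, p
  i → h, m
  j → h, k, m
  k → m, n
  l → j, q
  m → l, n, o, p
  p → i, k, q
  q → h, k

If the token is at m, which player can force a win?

A0 = {n, o}
A1: add {k} — k (Eve) has k→n.
A2: add {j, q} — j (Eve) has j→k; q (Eve) has q→k.
A3: add {l} — l (Eve) has l→j.
A4 = A3; e.g. h (Eve) has no edge into A3. Fixed point.
m never enters the attractor, so Adam can avoid the target forever.

Adam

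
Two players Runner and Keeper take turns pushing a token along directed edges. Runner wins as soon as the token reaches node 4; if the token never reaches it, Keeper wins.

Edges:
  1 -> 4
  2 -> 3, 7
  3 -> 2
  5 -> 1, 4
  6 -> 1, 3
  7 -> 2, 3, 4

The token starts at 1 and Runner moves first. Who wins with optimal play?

Runner

Track states (vertex, player-to-move).
A0 = {(4,Runner), (4,Keeper)}
A1: add {(1,Runner), (1,Keeper), (5,Runner), (7,Runner)}.
(1,Runner) ∈ A1 ⇒ Runner forces the target.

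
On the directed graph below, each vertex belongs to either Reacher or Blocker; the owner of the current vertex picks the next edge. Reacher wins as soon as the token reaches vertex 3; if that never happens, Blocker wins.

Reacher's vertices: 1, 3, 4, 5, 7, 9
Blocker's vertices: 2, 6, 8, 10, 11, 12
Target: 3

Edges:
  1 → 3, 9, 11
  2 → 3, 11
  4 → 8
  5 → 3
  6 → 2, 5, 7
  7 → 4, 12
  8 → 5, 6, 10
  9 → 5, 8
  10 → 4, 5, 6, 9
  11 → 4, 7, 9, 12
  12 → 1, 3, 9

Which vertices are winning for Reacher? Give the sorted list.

1, 3, 5, 7, 9, 12

A0 = {3}
A1: add {1, 5} — 1 (Reacher) has 1→3; 5 (Reacher) has 5→3.
A2: add {9} — 9 (Reacher) has 9→5.
A3: add {12} — 12 (Blocker): all of {1, 3, 9} already in.
A4: add {7} — 7 (Reacher) has 7→12.
A5 = A4; e.g. 2 (Blocker) can still go to 11. Fixed point.
Reacher's winning region = {1, 3, 5, 7, 9, 12}.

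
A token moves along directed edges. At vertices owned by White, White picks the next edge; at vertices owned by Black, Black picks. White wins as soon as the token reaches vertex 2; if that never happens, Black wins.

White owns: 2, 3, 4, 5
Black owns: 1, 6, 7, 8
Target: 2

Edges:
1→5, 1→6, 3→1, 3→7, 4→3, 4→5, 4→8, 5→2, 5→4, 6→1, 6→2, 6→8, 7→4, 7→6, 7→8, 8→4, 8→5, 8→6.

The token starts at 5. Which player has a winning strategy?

White

A0 = {2}
A1: add {5} — 5 (White) has 5→2.
5 ∈ A1, so White can force the target.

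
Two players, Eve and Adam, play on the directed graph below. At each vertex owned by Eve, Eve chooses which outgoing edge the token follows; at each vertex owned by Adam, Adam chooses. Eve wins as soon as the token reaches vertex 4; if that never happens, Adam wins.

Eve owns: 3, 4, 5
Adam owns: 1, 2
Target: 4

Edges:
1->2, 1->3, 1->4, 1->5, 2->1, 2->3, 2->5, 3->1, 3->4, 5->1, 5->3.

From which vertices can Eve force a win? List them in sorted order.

3, 4, 5

A0 = {4}
A1: add {3} — 3 (Eve) has 3→4.
A2: add {5} — 5 (Eve) has 5→3.
A3 = A2; e.g. 1 (Adam) can still go to 2. Fixed point.
Eve's winning region = {3, 4, 5}.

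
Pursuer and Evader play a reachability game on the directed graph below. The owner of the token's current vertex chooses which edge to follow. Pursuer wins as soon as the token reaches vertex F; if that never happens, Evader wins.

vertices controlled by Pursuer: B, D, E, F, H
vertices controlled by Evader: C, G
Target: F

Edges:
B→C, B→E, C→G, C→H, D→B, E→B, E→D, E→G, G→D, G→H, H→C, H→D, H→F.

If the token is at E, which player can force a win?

A0 = {F}
A1: add {H} — H (Pursuer) has H→F.
A2 = A1; e.g. B (Pursuer) has no edge into A1. Fixed point.
E never enters the attractor, so Evader can avoid the target forever.

Evader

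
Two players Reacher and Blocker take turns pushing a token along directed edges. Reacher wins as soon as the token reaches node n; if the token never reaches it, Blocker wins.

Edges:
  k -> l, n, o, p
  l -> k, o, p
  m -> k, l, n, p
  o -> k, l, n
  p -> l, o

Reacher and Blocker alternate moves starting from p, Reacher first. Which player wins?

Blocker

Track states (vertex, player-to-move).
A0 = {(n,Reacher), (n,Blocker)}
A1: add {(k,Reacher), (m,Reacher), (o,Reacher)}.
A2 = A1; e.g. (k,Blocker) stays out. (p,Reacher) never enters ⇒ Blocker avoids the target.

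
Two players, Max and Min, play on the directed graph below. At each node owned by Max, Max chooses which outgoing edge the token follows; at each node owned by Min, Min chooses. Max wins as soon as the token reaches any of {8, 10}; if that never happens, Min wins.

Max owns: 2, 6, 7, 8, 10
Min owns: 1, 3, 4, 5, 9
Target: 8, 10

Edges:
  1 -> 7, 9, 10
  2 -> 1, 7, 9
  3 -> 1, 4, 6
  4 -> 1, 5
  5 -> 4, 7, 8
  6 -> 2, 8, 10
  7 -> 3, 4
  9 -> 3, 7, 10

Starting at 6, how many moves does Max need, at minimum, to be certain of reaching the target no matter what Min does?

1

A0 = {8, 10}
A1: add {6} — 6 (Max) has 6→8.
A2 = A1; e.g. 1 (Min) can still go to 7. Fixed point.
6 enters the attractor at level 1, so Max can force the target in 1 move from there.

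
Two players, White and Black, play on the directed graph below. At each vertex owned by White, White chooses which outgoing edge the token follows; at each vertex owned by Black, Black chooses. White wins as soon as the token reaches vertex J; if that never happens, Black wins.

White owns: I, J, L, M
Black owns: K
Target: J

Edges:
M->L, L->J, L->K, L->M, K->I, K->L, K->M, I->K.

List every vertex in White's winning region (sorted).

J, L, M

A0 = {J}
A1: add {L} — L (White) has L→J.
A2: add {M} — M (White) has M→L.
A3 = A2; e.g. I (White) has no edge into A2. Fixed point.
White's winning region = {J, L, M}.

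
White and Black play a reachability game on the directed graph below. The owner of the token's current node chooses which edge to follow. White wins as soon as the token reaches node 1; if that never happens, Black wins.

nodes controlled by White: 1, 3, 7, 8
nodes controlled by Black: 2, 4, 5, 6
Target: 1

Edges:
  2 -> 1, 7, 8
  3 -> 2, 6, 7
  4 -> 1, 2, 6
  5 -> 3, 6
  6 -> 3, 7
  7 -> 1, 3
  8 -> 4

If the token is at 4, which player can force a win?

Black

A0 = {1}
A1: add {7} — 7 (White) has 7→1.
A2: add {3} — 3 (White) has 3→7.
A3: add {6} — 6 (Black): all of {3, 7} already in.
A4: add {5} — 5 (Black): all of {3, 6} already in.
A5 = A4; e.g. 2 (Black) can still go to 8. Fixed point.
4 never enters the attractor, so Black can avoid the target forever.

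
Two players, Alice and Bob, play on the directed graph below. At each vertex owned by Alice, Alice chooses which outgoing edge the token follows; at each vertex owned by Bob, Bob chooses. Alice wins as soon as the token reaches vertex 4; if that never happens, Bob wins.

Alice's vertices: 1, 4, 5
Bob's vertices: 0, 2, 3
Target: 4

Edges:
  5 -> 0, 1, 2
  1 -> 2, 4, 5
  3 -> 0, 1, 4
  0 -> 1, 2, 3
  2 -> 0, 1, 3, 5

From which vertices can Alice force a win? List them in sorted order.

A0 = {4}
A1: add {1} — 1 (Alice) has 1→4.
A2: add {5} — 5 (Alice) has 5→1.
A3 = A2; e.g. 0 (Bob) can still go to 2. Fixed point.
Alice's winning region = {1, 4, 5}.

1, 4, 5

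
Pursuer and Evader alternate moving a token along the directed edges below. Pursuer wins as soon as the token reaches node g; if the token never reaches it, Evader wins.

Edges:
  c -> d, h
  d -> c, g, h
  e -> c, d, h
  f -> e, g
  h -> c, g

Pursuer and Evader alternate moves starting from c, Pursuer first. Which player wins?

Evader

Track states (vertex, player-to-move).
A0 = {(g,Pursuer), (g,Evader)}
A1: add {(d,Pursuer), (f,Pursuer), (h,Pursuer)}.
A2: add {(c,Evader)}.
A3: add {(e,Pursuer)}.
A4: add {(f,Evader)}.
A5 = A4; e.g. (c,Pursuer) stays out. (c,Pursuer) never enters ⇒ Evader avoids the target.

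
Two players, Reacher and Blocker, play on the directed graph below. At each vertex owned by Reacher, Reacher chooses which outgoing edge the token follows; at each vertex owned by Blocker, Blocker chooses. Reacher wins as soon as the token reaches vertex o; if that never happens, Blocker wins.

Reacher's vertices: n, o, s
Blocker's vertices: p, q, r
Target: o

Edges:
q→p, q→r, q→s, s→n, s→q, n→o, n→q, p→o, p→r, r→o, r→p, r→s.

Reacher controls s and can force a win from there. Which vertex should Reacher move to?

A0 = {o}
A1: add {n} — n (Reacher) has n→o.
A2: add {s} — s (Reacher) has s→n.
A3 = A2; e.g. p (Blocker) can still go to r. Fixed point.
From s, successor n is in the attractor (rank 1); the other successor q is not.

n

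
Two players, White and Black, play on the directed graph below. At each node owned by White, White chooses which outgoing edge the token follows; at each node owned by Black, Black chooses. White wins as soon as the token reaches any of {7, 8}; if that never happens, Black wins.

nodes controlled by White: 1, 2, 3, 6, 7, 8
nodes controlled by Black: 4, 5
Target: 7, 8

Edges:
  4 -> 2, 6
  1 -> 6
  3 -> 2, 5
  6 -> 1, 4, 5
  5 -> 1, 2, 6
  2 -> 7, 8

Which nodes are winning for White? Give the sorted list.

2, 3, 7, 8

A0 = {7, 8}
A1: add {2} — 2 (White) has 2→7.
A2: add {3} — 3 (White) has 3→2.
A3 = A2; e.g. 1 (White) has no edge into A2. Fixed point.
White's winning region = {2, 3, 7, 8}.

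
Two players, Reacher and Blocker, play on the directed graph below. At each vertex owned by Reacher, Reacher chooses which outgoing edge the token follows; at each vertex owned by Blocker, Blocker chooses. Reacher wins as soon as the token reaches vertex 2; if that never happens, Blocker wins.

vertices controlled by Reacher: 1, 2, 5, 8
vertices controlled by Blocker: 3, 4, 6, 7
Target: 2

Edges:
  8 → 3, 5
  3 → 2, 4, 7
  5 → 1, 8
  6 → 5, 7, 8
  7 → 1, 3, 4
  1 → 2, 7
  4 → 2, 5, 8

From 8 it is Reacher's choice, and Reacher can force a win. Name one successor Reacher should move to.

5

A0 = {2}
A1: add {1} — 1 (Reacher) has 1→2.
A2: add {5} — 5 (Reacher) has 5→1.
A3: add {8} — 8 (Reacher) has 8→5.
A4: add {4} — 4 (Blocker): all of {2, 5, 8} already in.
A5 = A4; e.g. 3 (Blocker) can still go to 7. Fixed point.
From 8, successor 5 is in the attractor (rank 2); the other successor 3 is not.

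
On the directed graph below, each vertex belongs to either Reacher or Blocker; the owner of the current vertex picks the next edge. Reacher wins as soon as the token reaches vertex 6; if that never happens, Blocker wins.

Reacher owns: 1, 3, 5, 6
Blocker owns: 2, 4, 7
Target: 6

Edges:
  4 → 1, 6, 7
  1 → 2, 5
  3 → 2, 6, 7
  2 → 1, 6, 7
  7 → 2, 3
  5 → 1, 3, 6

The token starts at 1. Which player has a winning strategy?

A0 = {6}
A1: add {3, 5} — 3 (Reacher) has 3→6; 5 (Reacher) has 5→6.
A2: add {1} — 1 (Reacher) has 1→5.
A3 = A2; e.g. 2 (Blocker) can still go to 7. Fixed point.
1 ∈ A2, so Reacher can force the target.

Reacher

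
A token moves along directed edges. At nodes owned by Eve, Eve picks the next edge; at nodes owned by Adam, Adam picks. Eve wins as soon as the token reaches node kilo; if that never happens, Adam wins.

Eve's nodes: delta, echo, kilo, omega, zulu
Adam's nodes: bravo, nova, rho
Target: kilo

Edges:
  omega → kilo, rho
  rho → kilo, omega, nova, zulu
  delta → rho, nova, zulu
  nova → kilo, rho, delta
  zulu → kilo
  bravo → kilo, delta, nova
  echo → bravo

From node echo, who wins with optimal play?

A0 = {kilo}
A1: add {omega, zulu} — omega (Eve) has omega→kilo; zulu (Eve) has zulu→kilo.
A2: add {delta} — delta (Eve) has delta→zulu.
A3 = A2; e.g. rho (Adam) can still go to nova. Fixed point.
echo never enters the attractor, so Adam can avoid the target forever.

Adam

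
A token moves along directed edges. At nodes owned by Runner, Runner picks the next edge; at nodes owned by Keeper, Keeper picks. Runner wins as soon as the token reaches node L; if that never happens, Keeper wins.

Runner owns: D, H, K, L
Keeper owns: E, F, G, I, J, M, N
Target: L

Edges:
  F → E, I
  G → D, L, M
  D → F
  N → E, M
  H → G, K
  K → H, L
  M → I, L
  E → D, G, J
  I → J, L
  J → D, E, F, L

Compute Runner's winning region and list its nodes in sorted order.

H, K, L

A0 = {L}
A1: add {K} — K (Runner) has K→L.
A2: add {H} — H (Runner) has H→K.
A3 = A2; e.g. D (Runner) has no edge into A2. Fixed point.
Runner's winning region = {H, K, L}.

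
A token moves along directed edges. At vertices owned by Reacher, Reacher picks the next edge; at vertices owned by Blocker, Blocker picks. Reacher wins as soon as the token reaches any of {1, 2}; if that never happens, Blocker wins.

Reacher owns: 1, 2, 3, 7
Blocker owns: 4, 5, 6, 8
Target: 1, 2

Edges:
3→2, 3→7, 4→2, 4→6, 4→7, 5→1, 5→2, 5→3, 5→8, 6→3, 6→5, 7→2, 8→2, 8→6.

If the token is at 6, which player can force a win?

Blocker

A0 = {1, 2}
A1: add {3, 7} — 3 (Reacher) has 3→2; 7 (Reacher) has 7→2.
A2 = A1; e.g. 4 (Blocker) can still go to 6. Fixed point.
6 never enters the attractor, so Blocker can avoid the target forever.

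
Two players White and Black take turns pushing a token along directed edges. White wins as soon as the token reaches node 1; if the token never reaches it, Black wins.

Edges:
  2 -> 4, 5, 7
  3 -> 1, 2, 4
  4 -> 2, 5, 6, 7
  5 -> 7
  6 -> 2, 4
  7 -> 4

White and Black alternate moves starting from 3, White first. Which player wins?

Track states (vertex, player-to-move).
A0 = {(1,White), (1,Black)}
A1: add {(3,White)}.
(3,White) ∈ A1 ⇒ White forces the target.

White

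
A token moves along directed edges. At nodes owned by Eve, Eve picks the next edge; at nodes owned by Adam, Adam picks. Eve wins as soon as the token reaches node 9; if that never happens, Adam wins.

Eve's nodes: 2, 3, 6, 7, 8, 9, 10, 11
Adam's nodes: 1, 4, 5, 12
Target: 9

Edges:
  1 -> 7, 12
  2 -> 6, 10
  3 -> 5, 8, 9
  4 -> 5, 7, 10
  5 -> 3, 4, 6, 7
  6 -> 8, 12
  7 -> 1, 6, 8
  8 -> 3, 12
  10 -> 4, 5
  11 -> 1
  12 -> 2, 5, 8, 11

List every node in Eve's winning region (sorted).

2, 3, 6, 7, 8, 9

A0 = {9}
A1: add {3} — 3 (Eve) has 3→9.
A2: add {8} — 8 (Eve) has 8→3.
A3: add {6, 7} — 6 (Eve) has 6→8; 7 (Eve) has 7→8.
A4: add {2} — 2 (Eve) has 2→6.
A5 = A4; e.g. 1 (Adam) can still go to 12. Fixed point.
Eve's winning region = {2, 3, 6, 7, 8, 9}.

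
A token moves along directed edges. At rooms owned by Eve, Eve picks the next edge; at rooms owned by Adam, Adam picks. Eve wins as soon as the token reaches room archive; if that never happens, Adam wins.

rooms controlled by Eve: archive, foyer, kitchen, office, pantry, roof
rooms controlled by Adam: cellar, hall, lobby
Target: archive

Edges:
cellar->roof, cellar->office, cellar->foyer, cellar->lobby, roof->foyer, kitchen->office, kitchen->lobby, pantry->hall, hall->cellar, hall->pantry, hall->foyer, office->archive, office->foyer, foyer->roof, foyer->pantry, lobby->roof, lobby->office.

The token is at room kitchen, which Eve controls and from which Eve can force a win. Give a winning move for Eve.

office

A0 = {archive}
A1: add {office} — office (Eve) has office→archive.
A2: add {kitchen} — kitchen (Eve) has kitchen→office.
A3 = A2; e.g. cellar (Adam) can still go to roof. Fixed point.
From kitchen, successor office is in the attractor (rank 1); the other successor lobby is not.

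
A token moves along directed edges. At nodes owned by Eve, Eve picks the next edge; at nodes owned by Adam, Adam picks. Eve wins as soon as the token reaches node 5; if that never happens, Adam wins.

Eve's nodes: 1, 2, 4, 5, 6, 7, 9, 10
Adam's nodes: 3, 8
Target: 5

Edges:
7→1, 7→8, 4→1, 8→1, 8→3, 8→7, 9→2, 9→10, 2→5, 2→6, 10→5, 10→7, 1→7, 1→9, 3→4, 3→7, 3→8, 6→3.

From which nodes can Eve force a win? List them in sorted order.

1, 2, 4, 5, 7, 9, 10

A0 = {5}
A1: add {2, 10} — 2 (Eve) has 2→5; 10 (Eve) has 10→5.
A2: add {9} — 9 (Eve) has 9→2.
A3: add {1} — 1 (Eve) has 1→9.
A4: add {4, 7} — 4 (Eve) has 4→1; 7 (Eve) has 7→1.
A5 = A4; e.g. 3 (Adam) can still go to 8. Fixed point.
Eve's winning region = {1, 2, 4, 5, 7, 9, 10}.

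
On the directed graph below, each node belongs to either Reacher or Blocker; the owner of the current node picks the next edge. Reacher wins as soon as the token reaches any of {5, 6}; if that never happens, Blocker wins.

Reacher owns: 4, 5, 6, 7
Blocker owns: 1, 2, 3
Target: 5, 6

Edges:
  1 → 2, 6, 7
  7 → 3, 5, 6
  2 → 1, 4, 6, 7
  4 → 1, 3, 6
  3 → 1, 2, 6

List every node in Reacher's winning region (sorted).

A0 = {5, 6}
A1: add {4, 7} — 4 (Reacher) has 4→6; 7 (Reacher) has 7→5.
A2 = A1; e.g. 1 (Blocker) can still go to 2. Fixed point.
Reacher's winning region = {4, 5, 6, 7}.

4, 5, 6, 7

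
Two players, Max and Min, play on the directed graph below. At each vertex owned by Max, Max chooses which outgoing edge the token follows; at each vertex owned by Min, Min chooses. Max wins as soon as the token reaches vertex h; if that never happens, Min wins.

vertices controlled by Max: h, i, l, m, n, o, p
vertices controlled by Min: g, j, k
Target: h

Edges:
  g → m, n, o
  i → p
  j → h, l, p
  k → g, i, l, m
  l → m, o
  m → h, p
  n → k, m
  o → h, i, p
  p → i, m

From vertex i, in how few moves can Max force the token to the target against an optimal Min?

3

A0 = {h}
A1: add {m, o} — m (Max) has m→h; o (Max) has o→h.
A2: add {l, n, p} — l (Max) has l→m; n (Max) has n→m; p (Max) has p→m.
A3: add {g, i, j} — g (Min): all of {m, n, o} already in; i (Max) has i→p; j (Min): all of {h, l, p} already in.
i enters the attractor at level 3, so Max can force the target in 3 moves from there.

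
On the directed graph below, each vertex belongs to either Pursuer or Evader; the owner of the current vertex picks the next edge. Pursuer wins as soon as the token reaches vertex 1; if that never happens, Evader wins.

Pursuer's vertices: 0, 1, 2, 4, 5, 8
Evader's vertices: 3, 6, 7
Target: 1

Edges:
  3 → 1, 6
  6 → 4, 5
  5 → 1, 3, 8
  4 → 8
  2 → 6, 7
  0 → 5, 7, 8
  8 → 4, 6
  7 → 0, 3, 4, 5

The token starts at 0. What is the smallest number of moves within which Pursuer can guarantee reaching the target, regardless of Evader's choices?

A0 = {1}
A1: add {5} — 5 (Pursuer) has 5→1.
A2: add {0} — 0 (Pursuer) has 0→5.
A3 = A2; e.g. 2 (Pursuer) has no edge into A2. Fixed point.
0 enters the attractor at level 2, so Pursuer can force the target in 2 moves from there.

2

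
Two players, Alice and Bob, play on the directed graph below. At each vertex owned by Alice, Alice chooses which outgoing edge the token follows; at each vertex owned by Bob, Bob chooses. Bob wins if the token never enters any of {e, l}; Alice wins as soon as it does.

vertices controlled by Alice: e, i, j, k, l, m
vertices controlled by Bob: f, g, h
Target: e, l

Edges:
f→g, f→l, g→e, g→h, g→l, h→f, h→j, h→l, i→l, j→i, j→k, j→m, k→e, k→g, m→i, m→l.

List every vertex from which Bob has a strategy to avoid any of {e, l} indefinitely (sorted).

A0 = {e, l}
A1: add {i, k, m} — i (Alice) has i→l; k (Alice) has k→e; m (Alice) has m→l.
A2: add {j} — j (Alice) has j→i.
A3 = A2; e.g. f (Bob) can still go to g. Fixed point.
Alice's attractor = {e, i, j, k, l, m}; Bob avoids the target exactly from the complement.

f, g, h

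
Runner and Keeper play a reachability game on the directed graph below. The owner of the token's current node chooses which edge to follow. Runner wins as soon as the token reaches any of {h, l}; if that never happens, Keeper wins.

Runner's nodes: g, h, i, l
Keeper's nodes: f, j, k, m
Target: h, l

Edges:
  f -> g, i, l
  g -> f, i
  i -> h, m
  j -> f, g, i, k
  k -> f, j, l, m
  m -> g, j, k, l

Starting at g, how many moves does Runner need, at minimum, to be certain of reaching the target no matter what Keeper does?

2

A0 = {h, l}
A1: add {i} — i (Runner) has i→h.
A2: add {g} — g (Runner) has g→i.
g enters the attractor at level 2, so Runner can force the target in 2 moves from there.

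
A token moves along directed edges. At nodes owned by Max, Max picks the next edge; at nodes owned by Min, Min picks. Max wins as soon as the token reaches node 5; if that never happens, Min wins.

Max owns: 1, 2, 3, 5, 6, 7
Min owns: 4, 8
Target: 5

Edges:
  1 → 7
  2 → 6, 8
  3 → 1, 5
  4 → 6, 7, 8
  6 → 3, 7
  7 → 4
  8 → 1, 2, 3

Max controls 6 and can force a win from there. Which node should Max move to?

A0 = {5}
A1: add {3} — 3 (Max) has 3→5.
A2: add {6} — 6 (Max) has 6→3.
A3: add {2} — 2 (Max) has 2→6.
A4 = A3; e.g. 1 (Max) has no edge into A3. Fixed point.
From 6, successor 3 is in the attractor (rank 1); the other successor 7 is not.

3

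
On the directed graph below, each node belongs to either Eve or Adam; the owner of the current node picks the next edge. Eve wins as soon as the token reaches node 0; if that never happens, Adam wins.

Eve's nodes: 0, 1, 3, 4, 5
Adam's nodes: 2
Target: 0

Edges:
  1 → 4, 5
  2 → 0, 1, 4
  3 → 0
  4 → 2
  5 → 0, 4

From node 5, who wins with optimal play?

A0 = {0}
A1: add {3, 5} — 3 (Eve) has 3→0; 5 (Eve) has 5→0.
5 ∈ A1, so Eve can force the target.

Eve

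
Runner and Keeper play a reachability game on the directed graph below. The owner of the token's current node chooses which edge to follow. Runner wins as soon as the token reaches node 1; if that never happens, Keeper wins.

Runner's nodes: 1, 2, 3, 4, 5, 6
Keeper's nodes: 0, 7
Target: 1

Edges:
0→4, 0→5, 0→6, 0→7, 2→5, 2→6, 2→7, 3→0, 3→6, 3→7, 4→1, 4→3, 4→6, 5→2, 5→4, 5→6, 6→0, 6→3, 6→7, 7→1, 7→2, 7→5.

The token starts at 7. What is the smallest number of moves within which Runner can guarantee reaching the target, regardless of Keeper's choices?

A0 = {1}
A1: add {4} — 4 (Runner) has 4→1.
A2: add {5} — 5 (Runner) has 5→4.
A3: add {2} — 2 (Runner) has 2→5.
A4: add {7} — 7 (Keeper): all of {1, 2, 5} already in.
7 enters the attractor at level 4, so Runner can force the target in 4 moves from there.

4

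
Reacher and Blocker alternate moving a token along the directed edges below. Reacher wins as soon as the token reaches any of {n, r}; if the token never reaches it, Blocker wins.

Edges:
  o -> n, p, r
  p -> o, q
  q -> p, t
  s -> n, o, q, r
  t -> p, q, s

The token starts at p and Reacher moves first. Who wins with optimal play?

Blocker

Track states (vertex, player-to-move).
A0 = {(n,Reacher), (n,Blocker), (r,Reacher), (r,Blocker)}
A1: add {(o,Reacher), (s,Reacher)}.
A2 = A1; e.g. (o,Blocker) stays out. (p,Reacher) never enters ⇒ Blocker avoids the target.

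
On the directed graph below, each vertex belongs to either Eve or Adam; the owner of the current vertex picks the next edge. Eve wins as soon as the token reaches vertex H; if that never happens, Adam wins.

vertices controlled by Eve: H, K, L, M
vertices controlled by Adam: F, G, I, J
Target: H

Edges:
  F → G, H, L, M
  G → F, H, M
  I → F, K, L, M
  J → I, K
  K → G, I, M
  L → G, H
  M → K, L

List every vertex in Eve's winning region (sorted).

A0 = {H}
A1: add {L} — L (Eve) has L→H.
A2: add {M} — M (Eve) has M→L.
A3: add {K} — K (Eve) has K→M.
A4 = A3; e.g. F (Adam) can still go to G. Fixed point.
Eve's winning region = {H, K, L, M}.

H, K, L, M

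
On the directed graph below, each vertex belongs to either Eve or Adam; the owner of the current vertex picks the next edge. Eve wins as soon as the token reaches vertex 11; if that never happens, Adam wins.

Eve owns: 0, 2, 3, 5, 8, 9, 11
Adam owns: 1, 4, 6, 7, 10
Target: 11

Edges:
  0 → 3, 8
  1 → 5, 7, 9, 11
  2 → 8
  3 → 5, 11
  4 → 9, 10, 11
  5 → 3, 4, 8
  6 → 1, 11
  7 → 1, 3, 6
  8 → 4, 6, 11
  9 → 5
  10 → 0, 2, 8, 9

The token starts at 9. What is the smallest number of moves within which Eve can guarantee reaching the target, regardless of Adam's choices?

3

A0 = {11}
A1: add {3, 8} — 3 (Eve) has 3→11; 8 (Eve) has 8→11.
A2: add {0, 2, 5} — 0 (Eve) has 0→3; 2 (Eve) has 2→8; 5 (Eve) has 5→3.
A3: add {9} — 9 (Eve) has 9→5.
9 enters the attractor at level 3, so Eve can force the target in 3 moves from there.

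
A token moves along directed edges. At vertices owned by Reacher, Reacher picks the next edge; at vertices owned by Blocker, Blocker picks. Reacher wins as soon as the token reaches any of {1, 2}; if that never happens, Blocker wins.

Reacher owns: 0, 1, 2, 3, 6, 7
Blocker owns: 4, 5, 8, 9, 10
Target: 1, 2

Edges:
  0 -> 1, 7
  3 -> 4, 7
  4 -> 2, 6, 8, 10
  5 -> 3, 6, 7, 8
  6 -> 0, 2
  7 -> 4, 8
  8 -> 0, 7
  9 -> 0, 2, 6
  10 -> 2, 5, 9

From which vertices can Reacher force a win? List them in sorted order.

A0 = {1, 2}
A1: add {0, 6} — 0 (Reacher) has 0→1; 6 (Reacher) has 6→2.
A2: add {9} — 9 (Blocker): all of {0, 2, 6} already in.
A3 = A2; e.g. 3 (Reacher) has no edge into A2. Fixed point.
Reacher's winning region = {0, 1, 2, 6, 9}.

0, 1, 2, 6, 9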